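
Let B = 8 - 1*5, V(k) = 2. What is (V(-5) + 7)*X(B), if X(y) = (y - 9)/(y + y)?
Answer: -9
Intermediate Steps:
B = 3 (B = 8 - 5 = 3)
X(y) = (-9 + y)/(2*y) (X(y) = (-9 + y)/((2*y)) = (-9 + y)*(1/(2*y)) = (-9 + y)/(2*y))
(V(-5) + 7)*X(B) = (2 + 7)*((½)*(-9 + 3)/3) = 9*((½)*(⅓)*(-6)) = 9*(-1) = -9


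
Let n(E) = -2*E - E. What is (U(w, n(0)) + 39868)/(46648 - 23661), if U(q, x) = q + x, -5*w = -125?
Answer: 39893/22987 ≈ 1.7355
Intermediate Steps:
w = 25 (w = -1/5*(-125) = 25)
n(E) = -3*E
(U(w, n(0)) + 39868)/(46648 - 23661) = ((25 - 3*0) + 39868)/(46648 - 23661) = ((25 + 0) + 39868)/22987 = (25 + 39868)*(1/22987) = 39893*(1/22987) = 39893/22987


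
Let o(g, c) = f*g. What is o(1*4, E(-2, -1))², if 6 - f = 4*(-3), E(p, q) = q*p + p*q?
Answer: 5184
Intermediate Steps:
E(p, q) = 2*p*q (E(p, q) = p*q + p*q = 2*p*q)
f = 18 (f = 6 - 4*(-3) = 6 - 1*(-12) = 6 + 12 = 18)
o(g, c) = 18*g
o(1*4, E(-2, -1))² = (18*(1*4))² = (18*4)² = 72² = 5184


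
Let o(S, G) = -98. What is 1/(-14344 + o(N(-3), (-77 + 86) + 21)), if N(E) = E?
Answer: -1/14442 ≈ -6.9242e-5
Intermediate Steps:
1/(-14344 + o(N(-3), (-77 + 86) + 21)) = 1/(-14344 - 98) = 1/(-14442) = -1/14442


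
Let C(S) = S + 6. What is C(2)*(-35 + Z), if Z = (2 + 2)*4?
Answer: -152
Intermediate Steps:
C(S) = 6 + S
Z = 16 (Z = 4*4 = 16)
C(2)*(-35 + Z) = (6 + 2)*(-35 + 16) = 8*(-19) = -152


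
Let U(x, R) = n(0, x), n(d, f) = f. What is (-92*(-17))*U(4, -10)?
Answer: 6256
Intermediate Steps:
U(x, R) = x
(-92*(-17))*U(4, -10) = -92*(-17)*4 = 1564*4 = 6256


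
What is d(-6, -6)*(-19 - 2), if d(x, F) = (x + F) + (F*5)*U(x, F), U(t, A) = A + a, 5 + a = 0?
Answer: -6678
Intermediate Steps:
a = -5 (a = -5 + 0 = -5)
U(t, A) = -5 + A (U(t, A) = A - 5 = -5 + A)
d(x, F) = F + x + 5*F*(-5 + F) (d(x, F) = (x + F) + (F*5)*(-5 + F) = (F + x) + (5*F)*(-5 + F) = (F + x) + 5*F*(-5 + F) = F + x + 5*F*(-5 + F))
d(-6, -6)*(-19 - 2) = (-6 - 6 + 5*(-6)*(-5 - 6))*(-19 - 2) = (-6 - 6 + 5*(-6)*(-11))*(-21) = (-6 - 6 + 330)*(-21) = 318*(-21) = -6678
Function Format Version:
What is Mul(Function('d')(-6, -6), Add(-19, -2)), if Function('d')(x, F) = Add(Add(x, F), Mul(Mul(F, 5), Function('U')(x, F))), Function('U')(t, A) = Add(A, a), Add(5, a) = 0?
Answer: -6678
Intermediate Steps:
a = -5 (a = Add(-5, 0) = -5)
Function('U')(t, A) = Add(-5, A) (Function('U')(t, A) = Add(A, -5) = Add(-5, A))
Function('d')(x, F) = Add(F, x, Mul(5, F, Add(-5, F))) (Function('d')(x, F) = Add(Add(x, F), Mul(Mul(F, 5), Add(-5, F))) = Add(Add(F, x), Mul(Mul(5, F), Add(-5, F))) = Add(Add(F, x), Mul(5, F, Add(-5, F))) = Add(F, x, Mul(5, F, Add(-5, F))))
Mul(Function('d')(-6, -6), Add(-19, -2)) = Mul(Add(-6, -6, Mul(5, -6, Add(-5, -6))), Add(-19, -2)) = Mul(Add(-6, -6, Mul(5, -6, -11)), -21) = Mul(Add(-6, -6, 330), -21) = Mul(318, -21) = -6678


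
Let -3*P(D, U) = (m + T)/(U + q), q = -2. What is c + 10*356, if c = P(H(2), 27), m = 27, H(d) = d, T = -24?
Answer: 88999/25 ≈ 3560.0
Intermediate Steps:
P(D, U) = -1/(-2 + U) (P(D, U) = -(27 - 24)/(3*(U - 2)) = -1/(-2 + U))
c = -1/25 (c = -1/(-2 + 27) = -1/25 ≈ -0.040000)
c + 10*356 = -1/25 + 10*356 = -1/25 + 3560 = 88999/25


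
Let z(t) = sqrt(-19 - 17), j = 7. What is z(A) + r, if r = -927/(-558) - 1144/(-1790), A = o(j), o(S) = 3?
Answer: 127649/55490 + 6*I ≈ 2.3004 + 6.0*I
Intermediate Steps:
A = 3
r = 127649/55490 (r = -927*(-1/558) - 1144*(-1/1790) = 103/62 + 572/895 = 127649/55490 ≈ 2.3004)
z(t) = 6*I (z(t) = sqrt(-36) = 6*I)
z(A) + r = 6*I + 127649/55490 = 127649/55490 + 6*I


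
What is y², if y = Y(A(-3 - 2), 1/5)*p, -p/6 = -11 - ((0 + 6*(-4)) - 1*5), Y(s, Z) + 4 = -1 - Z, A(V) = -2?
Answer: 7884864/25 ≈ 3.1539e+5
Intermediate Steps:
Y(s, Z) = -5 - Z (Y(s, Z) = -4 + (-1 - Z) = -5 - Z)
p = -108 (p = -6*(-11 - ((0 + 6*(-4)) - 1*5)) = -6*(-11 - ((0 - 24) - 5)) = -6*(-11 - (-24 - 5)) = -6*(-11 - 1*(-29)) = -6*(-11 + 29) = -6*18 = -108)
y = 2808/5 (y = (-5 - 1/5)*(-108) = (-5 - 1*⅕)*(-108) = (-5 - ⅕)*(-108) = -26/5*(-108) = 2808/5 ≈ 561.60)
y² = (2808/5)² = 7884864/25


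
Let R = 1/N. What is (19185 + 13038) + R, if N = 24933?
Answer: 803416060/24933 ≈ 32223.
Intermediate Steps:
R = 1/24933 ≈ 4.0107e-5
(19185 + 13038) + R = (19185 + 13038) + 1/24933 = 32223 + 1/24933 = 803416060/24933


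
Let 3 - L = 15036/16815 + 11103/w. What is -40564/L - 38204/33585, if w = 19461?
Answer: -12384097076399731/468695098065 ≈ -26423.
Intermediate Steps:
L = 55821956/36359635 (L = 3 - (15036/16815 + 11103/19461) = 3 - (15036*(1/16815) + 11103*(1/19461)) = 3 - (5012/5605 + 3701/6487) = 3 - 1*53256949/36359635 = 3 - 53256949/36359635 = 55821956/36359635 ≈ 1.5353)
-40564/L - 38204/33585 = -40564/55821956/36359635 - 38204/33585 = -40564*36359635/55821956 - 38204*1/33585 = -368723058535/13955489 - 38204/33585 = -12384097076399731/468695098065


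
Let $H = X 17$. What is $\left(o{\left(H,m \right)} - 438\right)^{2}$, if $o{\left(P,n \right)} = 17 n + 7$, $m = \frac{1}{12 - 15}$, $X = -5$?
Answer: $\frac{1716100}{9} \approx 1.9068 \cdot 10^{5}$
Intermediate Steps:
$m = - \frac{1}{3}$ ($m = \frac{1}{-3} = - \frac{1}{3} \approx -0.33333$)
$H = -85$ ($H = \left(-5\right) 17 = -85$)
$o{\left(P,n \right)} = 7 + 17 n$
$\left(o{\left(H,m \right)} - 438\right)^{2} = \left(\left(7 + 17 \left(- \frac{1}{3}\right)\right) - 438\right)^{2} = \left(\left(7 - \frac{17}{3}\right) - 438\right)^{2} = \left(\frac{4}{3} - 438\right)^{2} = \left(- \frac{1310}{3}\right)^{2} = \frac{1716100}{9}$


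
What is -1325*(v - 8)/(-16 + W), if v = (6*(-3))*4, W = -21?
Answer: -106000/37 ≈ -2864.9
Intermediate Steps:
v = -72 (v = -18*4 = -72)
-1325*(v - 8)/(-16 + W) = -1325*(-72 - 8)/(-16 - 21) = -(-106000)/(-37) = -(-106000)*(-1)/37 = -1325*80/37 = -106000/37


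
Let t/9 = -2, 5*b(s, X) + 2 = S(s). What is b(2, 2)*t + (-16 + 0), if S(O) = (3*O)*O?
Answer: -52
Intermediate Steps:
S(O) = 3*O²
b(s, X) = -⅖ + 3*s²/5 (b(s, X) = -⅖ + (3*s²)/5 = -⅖ + 3*s²/5)
t = -18 (t = 9*(-2) = -18)
b(2, 2)*t + (-16 + 0) = (-⅖ + (⅗)*2²)*(-18) + (-16 + 0) = (-⅖ + (⅗)*4)*(-18) - 16 = (-⅖ + 12/5)*(-18) - 16 = 2*(-18) - 16 = -36 - 16 = -52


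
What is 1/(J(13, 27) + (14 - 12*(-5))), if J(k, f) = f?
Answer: 1/101 ≈ 0.0099010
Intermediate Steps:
1/(J(13, 27) + (14 - 12*(-5))) = 1/(27 + (14 - 12*(-5))) = 1/(27 + (14 + 60)) = 1/(27 + 74) = 1/101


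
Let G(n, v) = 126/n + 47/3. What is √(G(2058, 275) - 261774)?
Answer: I*√115435398/21 ≈ 511.62*I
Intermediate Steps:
G(n, v) = 47/3 + 126/n (G(n, v) = 126/n + 47*(⅓) = 126/n + 47/3 = 47/3 + 126/n)
√(G(2058, 275) - 261774) = √((47/3 + 126/2058) - 261774) = √((47/3 + 126*(1/2058)) - 261774) = √((47/3 + 3/49) - 261774) = √(2312/147 - 261774) = √(-38478466/147) = I*√115435398/21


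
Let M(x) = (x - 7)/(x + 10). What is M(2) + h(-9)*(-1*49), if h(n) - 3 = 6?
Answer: -5297/12 ≈ -441.42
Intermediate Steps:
M(x) = (-7 + x)/(10 + x)
h(n) = 9 (h(n) = 3 + 6 = 9)
M(2) + h(-9)*(-1*49) = (-7 + 2)/(10 + 2) + 9*(-1*49) = -5/12 + 9*(-49) = (1/12)*(-5) - 441 = -5/12 - 441 = -5297/12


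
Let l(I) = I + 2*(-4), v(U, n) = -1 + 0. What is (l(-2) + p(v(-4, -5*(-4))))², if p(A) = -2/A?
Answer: 64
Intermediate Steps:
v(U, n) = -1
l(I) = -8 + I (l(I) = I - 8 = -8 + I)
(l(-2) + p(v(-4, -5*(-4))))² = ((-8 - 2) - 2/(-1))² = (-10 - 2*(-1))² = (-10 + 2)² = (-8)² = 64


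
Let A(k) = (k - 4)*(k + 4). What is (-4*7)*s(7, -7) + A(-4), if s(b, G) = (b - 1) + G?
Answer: 28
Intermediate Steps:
A(k) = (-4 + k)*(4 + k)
s(b, G) = -1 + G + b (s(b, G) = (-1 + b) + G = -1 + G + b)
(-4*7)*s(7, -7) + A(-4) = (-4*7)*(-1 - 7 + 7) + (-16 + (-4)**2) = -28*(-1) + (-16 + 16) = 28 + 0 = 28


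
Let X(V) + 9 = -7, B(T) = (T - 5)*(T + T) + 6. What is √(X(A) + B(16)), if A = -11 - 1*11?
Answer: 3*√38 ≈ 18.493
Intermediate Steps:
B(T) = 6 + 2*T*(-5 + T) (B(T) = (-5 + T)*(2*T) + 6 = 2*T*(-5 + T) + 6 = 6 + 2*T*(-5 + T))
A = -22 (A = -11 - 11 = -22)
X(V) = -16 (X(V) = -9 - 7 = -16)
√(X(A) + B(16)) = √(-16 + (6 - 10*16 + 2*16²)) = √(-16 + (6 - 160 + 2*256)) = √(-16 + (6 - 160 + 512)) = √(-16 + 358) = √342 = 3*√38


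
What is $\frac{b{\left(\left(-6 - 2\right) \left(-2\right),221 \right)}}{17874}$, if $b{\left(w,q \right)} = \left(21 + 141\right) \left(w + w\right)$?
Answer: $\frac{96}{331} \approx 0.29003$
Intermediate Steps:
$b{\left(w,q \right)} = 324 w$ ($b{\left(w,q \right)} = 162 \cdot 2 w = 324 w$)
$\frac{b{\left(\left(-6 - 2\right) \left(-2\right),221 \right)}}{17874} = \frac{324 \left(-6 - 2\right) \left(-2\right)}{17874} = 324 \left(\left(-8\right) \left(-2\right)\right) \frac{1}{17874} = 324 \cdot 16 \cdot \frac{1}{17874} = 5184 \cdot \frac{1}{17874} = \frac{96}{331}$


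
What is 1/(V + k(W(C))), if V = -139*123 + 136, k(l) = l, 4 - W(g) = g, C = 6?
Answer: -1/16963 ≈ -5.8952e-5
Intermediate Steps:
W(g) = 4 - g
V = -16961 (V = -17097 + 136 = -16961)
1/(V + k(W(C))) = 1/(-16961 + (4 - 1*6)) = 1/(-16961 + (4 - 6)) = 1/(-16961 - 2) = 1/(-16963) = -1/16963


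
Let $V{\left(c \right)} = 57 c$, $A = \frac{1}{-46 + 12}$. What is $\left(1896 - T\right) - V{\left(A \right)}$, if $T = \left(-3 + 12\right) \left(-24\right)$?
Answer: $\frac{71865}{34} \approx 2113.7$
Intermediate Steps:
$A = - \frac{1}{34}$ ($A = \frac{1}{-34} = - \frac{1}{34} \approx -0.029412$)
$T = -216$ ($T = 9 \left(-24\right) = -216$)
$\left(1896 - T\right) - V{\left(A \right)} = \left(1896 - -216\right) - 57 \left(- \frac{1}{34}\right) = \left(1896 + 216\right) - - \frac{57}{34} = 2112 + \frac{57}{34} = \frac{71865}{34}$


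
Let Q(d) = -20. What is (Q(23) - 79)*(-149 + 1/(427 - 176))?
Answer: 3702402/251 ≈ 14751.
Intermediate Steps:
(Q(23) - 79)*(-149 + 1/(427 - 176)) = (-20 - 79)*(-149 + 1/(427 - 176)) = -99*(-149 + 1/251) = -99*(-37398/251) = 3702402/251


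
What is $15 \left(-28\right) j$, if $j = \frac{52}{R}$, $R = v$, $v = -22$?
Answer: $\frac{10920}{11} \approx 992.73$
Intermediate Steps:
$R = -22$
$j = - \frac{26}{11}$ ($j = \frac{52}{-22} = 52 \left(- \frac{1}{22}\right) = - \frac{26}{11} \approx -2.3636$)
$15 \left(-28\right) j = 15 \left(-28\right) \left(- \frac{26}{11}\right) = \left(-420\right) \left(- \frac{26}{11}\right) = \frac{10920}{11}$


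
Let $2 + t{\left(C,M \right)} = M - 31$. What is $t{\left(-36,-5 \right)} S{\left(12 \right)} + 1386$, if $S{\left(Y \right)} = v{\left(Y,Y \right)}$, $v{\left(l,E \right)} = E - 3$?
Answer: $1044$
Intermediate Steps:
$v{\left(l,E \right)} = -3 + E$ ($v{\left(l,E \right)} = E - 3 = -3 + E$)
$S{\left(Y \right)} = -3 + Y$
$t{\left(C,M \right)} = -33 + M$ ($t{\left(C,M \right)} = -2 + \left(M - 31\right) = -2 + \left(-31 + M\right) = -33 + M$)
$t{\left(-36,-5 \right)} S{\left(12 \right)} + 1386 = \left(-33 - 5\right) \left(-3 + 12\right) + 1386 = \left(-38\right) 9 + 1386 = -342 + 1386 = 1044$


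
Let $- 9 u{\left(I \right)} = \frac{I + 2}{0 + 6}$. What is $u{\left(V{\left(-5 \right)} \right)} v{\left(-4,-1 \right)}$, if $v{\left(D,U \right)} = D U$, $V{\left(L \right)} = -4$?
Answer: $\frac{4}{27} \approx 0.14815$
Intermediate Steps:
$u{\left(I \right)} = - \frac{1}{27} - \frac{I}{54}$ ($u{\left(I \right)} = - \frac{\left(I + 2\right) \frac{1}{0 + 6}}{9} = - \frac{\left(2 + I\right) \frac{1}{6}}{9} = - \frac{\frac{1}{3} + \frac{I}{6}}{9} = - \frac{1}{27} - \frac{I}{54}$)
$u{\left(V{\left(-5 \right)} \right)} v{\left(-4,-1 \right)} = \left(- \frac{1}{27} - - \frac{2}{27}\right) \left(\left(-4\right) \left(-1\right)\right) = \left(- \frac{1}{27} + \frac{2}{27}\right) 4 = \frac{1}{27} \cdot 4 = \frac{4}{27}$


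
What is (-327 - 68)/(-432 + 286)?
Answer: 395/146 ≈ 2.7055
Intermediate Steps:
(-327 - 68)/(-432 + 286) = -395/(-146) = -395*(-1/146) = 395/146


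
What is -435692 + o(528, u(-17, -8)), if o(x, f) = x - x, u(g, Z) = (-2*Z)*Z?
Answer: -435692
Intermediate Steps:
u(g, Z) = -2*Z²
o(x, f) = 0
-435692 + o(528, u(-17, -8)) = -435692 + 0 = -435692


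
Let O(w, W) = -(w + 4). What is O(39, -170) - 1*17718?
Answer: -17761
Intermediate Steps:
O(w, W) = -4 - w (O(w, W) = -(4 + w) = -4 - w)
O(39, -170) - 1*17718 = (-4 - 1*39) - 1*17718 = (-4 - 39) - 17718 = -43 - 17718 = -17761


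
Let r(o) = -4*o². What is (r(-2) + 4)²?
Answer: 144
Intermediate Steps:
(r(-2) + 4)² = (-4*(-2)² + 4)² = (-4*4 + 4)² = (-16 + 4)² = (-12)² = 144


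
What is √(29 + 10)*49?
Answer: 49*√39 ≈ 306.00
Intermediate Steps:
√(29 + 10)*49 = √39*49 = 49*√39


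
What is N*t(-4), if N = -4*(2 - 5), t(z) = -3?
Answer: -36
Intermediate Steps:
N = 12 (N = -4*(-3) = 12)
N*t(-4) = 12*(-3) = -36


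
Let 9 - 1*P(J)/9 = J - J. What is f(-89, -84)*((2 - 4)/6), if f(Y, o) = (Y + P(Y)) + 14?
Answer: -2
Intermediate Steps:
P(J) = 81 (P(J) = 81 - 9*(J - J) = 81 - 9*0 = 81 + 0 = 81)
f(Y, o) = 95 + Y (f(Y, o) = (Y + 81) + 14 = (81 + Y) + 14 = 95 + Y)
f(-89, -84)*((2 - 4)/6) = (95 - 89)*((2 - 4)/6) = 6*(-2*⅙) = 6*(-⅓) = -2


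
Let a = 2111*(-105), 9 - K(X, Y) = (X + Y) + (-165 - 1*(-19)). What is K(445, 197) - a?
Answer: 221168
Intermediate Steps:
K(X, Y) = 155 - X - Y (K(X, Y) = 9 - ((X + Y) + (-165 - 1*(-19))) = 9 - ((X + Y) + (-165 + 19)) = 9 - ((X + Y) - 146) = 9 - (-146 + X + Y) = 9 + (146 - X - Y) = 155 - X - Y)
a = -221655
K(445, 197) - a = (155 - 1*445 - 1*197) - 1*(-221655) = (155 - 445 - 197) + 221655 = -487 + 221655 = 221168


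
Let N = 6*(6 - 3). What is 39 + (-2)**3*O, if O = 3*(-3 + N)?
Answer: -321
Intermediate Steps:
N = 18 (N = 6*3 = 18)
O = 45 (O = 3*(-3 + 18) = 3*15 = 45)
39 + (-2)**3*O = 39 + (-2)**3*45 = 39 - 8*45 = 39 - 360 = -321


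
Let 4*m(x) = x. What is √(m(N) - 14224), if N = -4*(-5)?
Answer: I*√14219 ≈ 119.24*I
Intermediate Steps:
N = 20
m(x) = x/4
√(m(N) - 14224) = √((¼)*20 - 14224) = √(5 - 14224) = √(-14219) = I*√14219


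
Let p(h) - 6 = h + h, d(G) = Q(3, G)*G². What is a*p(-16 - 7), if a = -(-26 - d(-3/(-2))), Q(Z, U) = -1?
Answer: -950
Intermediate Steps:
d(G) = -G²
p(h) = 6 + 2*h (p(h) = 6 + (h + h) = 6 + 2*h)
a = 95/4 (a = -(-26 - (-1)*(-3/(-2))²) = -(-26 - (-1)*(-3*(-½))²) = -(-26 - (-1)*(3/2)²) = -(-26 - (-1)*9/4) = -(-26 - 1*(-9/4)) = -(-26 + 9/4) = -1*(-95/4) = 95/4 ≈ 23.750)
a*p(-16 - 7) = 95*(6 + 2*(-16 - 7))/4 = 95*(6 + 2*(-23))/4 = 95*(6 - 46)/4 = (95/4)*(-40) = -950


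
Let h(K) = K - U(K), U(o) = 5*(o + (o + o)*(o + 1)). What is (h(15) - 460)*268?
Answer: -782560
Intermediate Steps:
U(o) = 5*o + 10*o*(1 + o) (U(o) = 5*(o + (2*o)*(1 + o)) = 5*(o + 2*o*(1 + o)) = 5*o + 10*o*(1 + o))
h(K) = K - 5*K*(3 + 2*K)
(h(15) - 460)*268 = (2*15*(-7 - 5*15) - 460)*268 = (2*15*(-7 - 75) - 460)*268 = (2*15*(-82) - 460)*268 = (-2460 - 460)*268 = -2920*268 = -782560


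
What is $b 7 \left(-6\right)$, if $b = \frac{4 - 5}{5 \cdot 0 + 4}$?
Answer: $\frac{21}{2} \approx 10.5$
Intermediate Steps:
$b = - \frac{1}{4}$ ($b = - \frac{1}{0 + 4} = - \frac{1}{4} \approx -0.25$)
$b 7 \left(-6\right) = \left(- \frac{1}{4}\right) 7 \left(-6\right) = \left(- \frac{7}{4}\right) \left(-6\right) = \frac{21}{2}$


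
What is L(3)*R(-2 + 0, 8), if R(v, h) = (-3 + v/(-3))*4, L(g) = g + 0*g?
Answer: -28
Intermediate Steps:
L(g) = g (L(g) = g + 0 = g)
R(v, h) = -12 - 4*v/3 (R(v, h) = (-3 + v*(-⅓))*4 = (-3 - v/3)*4 = -12 - 4*v/3)
L(3)*R(-2 + 0, 8) = 3*(-12 - 4*(-2 + 0)/3) = 3*(-12 - 4/3*(-2)) = 3*(-12 + 8/3) = 3*(-28/3) = -28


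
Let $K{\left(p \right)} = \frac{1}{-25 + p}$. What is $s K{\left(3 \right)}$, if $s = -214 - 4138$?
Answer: $\frac{2176}{11} \approx 197.82$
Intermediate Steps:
$s = -4352$ ($s = -214 - 4138 = -4352$)
$s K{\left(3 \right)} = - \frac{4352}{-25 + 3} = - \frac{4352}{-22} = \left(-4352\right) \left(- \frac{1}{22}\right) = \frac{2176}{11}$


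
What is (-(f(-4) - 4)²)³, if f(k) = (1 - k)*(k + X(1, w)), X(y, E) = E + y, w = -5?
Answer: -7256313856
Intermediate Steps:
f(k) = (1 - k)*(-4 + k) (f(k) = (1 - k)*(k + (-5 + 1)) = (1 - k)*(k - 4) = (1 - k)*(-4 + k))
(-(f(-4) - 4)²)³ = (-((-4 - 1*(-4)² + 5*(-4)) - 4)²)³ = (-((-4 - 1*16 - 20) - 4)²)³ = (-((-4 - 16 - 20) - 4)²)³ = (-(-40 - 4)²)³ = (-1*(-44)²)³ = (-1*1936)³ = (-1936)³ = -7256313856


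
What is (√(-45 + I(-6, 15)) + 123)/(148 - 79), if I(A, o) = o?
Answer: 41/23 + I*√30/69 ≈ 1.7826 + 0.07938*I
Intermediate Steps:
(√(-45 + I(-6, 15)) + 123)/(148 - 79) = (√(-45 + 15) + 123)/(148 - 79) = (√(-30) + 123)/69 = (I*√30 + 123)*(1/69) = (123 + I*√30)*(1/69) = 41/23 + I*√30/69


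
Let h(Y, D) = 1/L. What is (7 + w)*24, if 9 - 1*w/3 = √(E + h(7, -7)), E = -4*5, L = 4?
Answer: 816 - 36*I*√79 ≈ 816.0 - 319.98*I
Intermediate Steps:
h(Y, D) = ¼ (h(Y, D) = 1/4 = ¼)
E = -20
w = 27 - 3*I*√79/2 (w = 27 - 3*√(-20 + ¼) = 27 - 3*I*√79/2 ≈ 27.0 - 13.332*I)
(7 + w)*24 = (7 + (27 - 3*I*√79/2))*24 = (34 - 3*I*√79/2)*24 = 816 - 36*I*√79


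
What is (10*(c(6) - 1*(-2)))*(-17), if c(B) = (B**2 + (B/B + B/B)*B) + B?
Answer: -9520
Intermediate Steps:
c(B) = B**2 + 3*B (c(B) = (B**2 + (1 + 1)*B) + B = (B**2 + 2*B) + B = B**2 + 3*B)
(10*(c(6) - 1*(-2)))*(-17) = (10*(6*(3 + 6) - 1*(-2)))*(-17) = (10*(6*9 + 2))*(-17) = (10*(54 + 2))*(-17) = (10*56)*(-17) = 560*(-17) = -9520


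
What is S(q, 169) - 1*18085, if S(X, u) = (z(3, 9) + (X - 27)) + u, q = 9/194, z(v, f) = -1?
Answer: -3481127/194 ≈ -17944.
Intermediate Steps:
q = 9/194 (q = 9*(1/194) = 9/194 ≈ 0.046392)
S(X, u) = -28 + X + u (S(X, u) = (-1 + (X - 27)) + u = (-1 + (-27 + X)) + u = (-28 + X) + u = -28 + X + u)
S(q, 169) - 1*18085 = (-28 + 9/194 + 169) - 1*18085 = 27363/194 - 18085 = -3481127/194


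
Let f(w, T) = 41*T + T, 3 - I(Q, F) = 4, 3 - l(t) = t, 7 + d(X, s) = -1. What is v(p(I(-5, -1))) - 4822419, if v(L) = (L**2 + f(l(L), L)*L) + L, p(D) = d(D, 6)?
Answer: -4819675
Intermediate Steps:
d(X, s) = -8 (d(X, s) = -7 - 1 = -8)
l(t) = 3 - t
I(Q, F) = -1 (I(Q, F) = 3 - 1*4 = 3 - 4 = -1)
f(w, T) = 42*T
p(D) = -8
v(L) = L + 43*L**2 (v(L) = (L**2 + (42*L)*L) + L = (L**2 + 42*L**2) + L = 43*L**2 + L = L + 43*L**2)
v(p(I(-5, -1))) - 4822419 = -8*(1 + 43*(-8)) - 4822419 = -8*(1 - 344) - 4822419 = -8*(-343) - 4822419 = 2744 - 4822419 = -4819675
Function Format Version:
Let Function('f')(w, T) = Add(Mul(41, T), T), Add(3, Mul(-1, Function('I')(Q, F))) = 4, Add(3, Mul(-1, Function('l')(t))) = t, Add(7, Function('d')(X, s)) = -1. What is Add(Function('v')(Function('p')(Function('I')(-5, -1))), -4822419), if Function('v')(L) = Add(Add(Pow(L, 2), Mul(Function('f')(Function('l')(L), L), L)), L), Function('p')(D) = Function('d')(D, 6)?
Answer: -4819675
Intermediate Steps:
Function('d')(X, s) = -8 (Function('d')(X, s) = Add(-7, -1) = -8)
Function('l')(t) = Add(3, Mul(-1, t))
Function('I')(Q, F) = -1 (Function('I')(Q, F) = Add(3, Mul(-1, 4)) = Add(3, -4) = -1)
Function('f')(w, T) = Mul(42, T)
Function('p')(D) = -8
Function('v')(L) = Add(L, Mul(43, Pow(L, 2))) (Function('v')(L) = Add(Add(Pow(L, 2), Mul(Mul(42, L), L)), L) = Add(Add(Pow(L, 2), Mul(42, Pow(L, 2))), L) = Add(Mul(43, Pow(L, 2)), L) = Add(L, Mul(43, Pow(L, 2))))
Add(Function('v')(Function('p')(Function('I')(-5, -1))), -4822419) = Add(Mul(-8, Add(1, Mul(43, -8))), -4822419) = Add(Mul(-8, Add(1, -344)), -4822419) = Add(Mul(-8, -343), -4822419) = Add(2744, -4822419) = -4819675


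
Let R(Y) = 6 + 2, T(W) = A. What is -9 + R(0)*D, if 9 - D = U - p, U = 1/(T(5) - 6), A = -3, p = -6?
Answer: 143/9 ≈ 15.889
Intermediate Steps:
T(W) = -3
R(Y) = 8
U = -⅑ (U = 1/(-3 - 6) = 1/(-9) = -⅑ ≈ -0.11111)
D = 28/9 (D = 9 - (-⅑ - 1*(-6)) = 9 - (-⅑ + 6) = 9 - 1*53/9 = 9 - 53/9 = 28/9 ≈ 3.1111)
-9 + R(0)*D = -9 + 8*(28/9) = -9 + 224/9 = 143/9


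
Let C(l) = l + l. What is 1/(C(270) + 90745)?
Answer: 1/91285 ≈ 1.0955e-5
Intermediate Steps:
C(l) = 2*l
1/(C(270) + 90745) = 1/(2*270 + 90745) = 1/(540 + 90745) = 1/91285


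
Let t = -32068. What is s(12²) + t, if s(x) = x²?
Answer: -11332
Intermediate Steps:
s(12²) + t = (12²)² - 32068 = 144² - 32068 = 20736 - 32068 = -11332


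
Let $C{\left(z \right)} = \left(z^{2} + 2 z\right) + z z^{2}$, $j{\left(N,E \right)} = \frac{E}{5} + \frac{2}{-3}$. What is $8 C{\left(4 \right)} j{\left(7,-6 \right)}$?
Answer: $- \frac{19712}{15} \approx -1314.1$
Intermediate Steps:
$j{\left(N,E \right)} = - \frac{2}{3} + \frac{E}{5}$ ($j{\left(N,E \right)} = E \frac{1}{5} + 2 \left(- \frac{1}{3}\right) = \frac{E}{5} - \frac{2}{3} = - \frac{2}{3} + \frac{E}{5}$)
$C{\left(z \right)} = z^{2} + z^{3} + 2 z$ ($C{\left(z \right)} = \left(z^{2} + 2 z\right) + z^{3} = z^{2} + z^{3} + 2 z$)
$8 C{\left(4 \right)} j{\left(7,-6 \right)} = 8 \cdot 4 \left(2 + 4 + 4^{2}\right) \left(- \frac{2}{3} + \frac{1}{5} \left(-6\right)\right) = 8 \cdot 4 \left(2 + 4 + 16\right) \left(- \frac{2}{3} - \frac{6}{5}\right) = 8 \cdot 4 \cdot 22 \left(- \frac{28}{15}\right) = 8 \cdot 88 \left(- \frac{28}{15}\right) = 704 \left(- \frac{28}{15}\right) = - \frac{19712}{15}$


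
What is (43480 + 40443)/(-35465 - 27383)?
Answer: -83923/62848 ≈ -1.3353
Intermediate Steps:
(43480 + 40443)/(-35465 - 27383) = 83923/(-62848) = 83923*(-1/62848) = -83923/62848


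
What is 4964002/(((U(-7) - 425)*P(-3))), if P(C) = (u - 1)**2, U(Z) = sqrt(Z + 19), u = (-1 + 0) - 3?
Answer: -84388034/180613 - 9928004*sqrt(3)/4515325 ≈ -471.04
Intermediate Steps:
u = -4 (u = -1 - 3 = -4)
U(Z) = sqrt(19 + Z)
P(C) = 25 (P(C) = (-4 - 1)**2 = (-5)**2 = 25)
4964002/(((U(-7) - 425)*P(-3))) = 4964002/(((sqrt(19 - 7) - 425)*25)) = 4964002/(((sqrt(12) - 425)*25)) = 4964002/(((2*sqrt(3) - 425)*25)) = 4964002/(((-425 + 2*sqrt(3))*25)) = 4964002/(-10625 + 50*sqrt(3))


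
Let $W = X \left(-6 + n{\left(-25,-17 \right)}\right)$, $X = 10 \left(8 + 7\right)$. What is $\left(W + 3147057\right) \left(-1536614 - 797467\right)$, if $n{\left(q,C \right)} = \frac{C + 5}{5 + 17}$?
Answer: $- \frac{80775137370987}{11} \approx -7.3432 \cdot 10^{12}$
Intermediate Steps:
$n{\left(q,C \right)} = \frac{5}{22} + \frac{C}{22}$ ($n{\left(q,C \right)} = \frac{5 + C}{22} = \left(5 + C\right) \frac{1}{22} = \frac{5}{22} + \frac{C}{22}$)
$X = 150$ ($X = 10 \cdot 15 = 150$)
$W = - \frac{10800}{11}$ ($W = 150 \left(-6 + \left(\frac{5}{22} + \frac{1}{22} \left(-17\right)\right)\right) = 150 \left(-6 + \left(\frac{5}{22} - \frac{17}{22}\right)\right) = 150 \left(-6 - \frac{6}{11}\right) = 150 \left(- \frac{72}{11}\right) = - \frac{10800}{11} \approx -981.82$)
$\left(W + 3147057\right) \left(-1536614 - 797467\right) = \left(- \frac{10800}{11} + 3147057\right) \left(-1536614 - 797467\right) = \frac{34606827 \left(-1536614 - 797467\right)}{11} = \frac{34606827}{11} \left(-2334081\right) = - \frac{80775137370987}{11}$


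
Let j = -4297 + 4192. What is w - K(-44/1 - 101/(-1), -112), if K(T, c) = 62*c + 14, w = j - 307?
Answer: 6518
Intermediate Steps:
j = -105
w = -412 (w = -105 - 307 = -412)
K(T, c) = 14 + 62*c
w - K(-44/1 - 101/(-1), -112) = -412 - (14 + 62*(-112)) = -412 - (14 - 6944) = -412 - 1*(-6930) = -412 + 6930 = 6518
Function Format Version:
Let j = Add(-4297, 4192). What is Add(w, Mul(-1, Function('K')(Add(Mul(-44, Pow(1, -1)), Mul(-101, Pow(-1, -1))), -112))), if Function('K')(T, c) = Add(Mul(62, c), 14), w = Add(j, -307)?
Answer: 6518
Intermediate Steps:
j = -105
w = -412 (w = Add(-105, -307) = -412)
Function('K')(T, c) = Add(14, Mul(62, c))
Add(w, Mul(-1, Function('K')(Add(Mul(-44, Pow(1, -1)), Mul(-101, Pow(-1, -1))), -112))) = Add(-412, Mul(-1, Add(14, Mul(62, -112)))) = Add(-412, Mul(-1, Add(14, -6944))) = Add(-412, Mul(-1, -6930)) = Add(-412, 6930) = 6518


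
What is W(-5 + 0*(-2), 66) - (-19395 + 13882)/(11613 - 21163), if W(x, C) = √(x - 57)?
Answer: -5513/9550 + I*√62 ≈ -0.57728 + 7.874*I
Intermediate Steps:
W(x, C) = √(-57 + x)
W(-5 + 0*(-2), 66) - (-19395 + 13882)/(11613 - 21163) = √(-57 + (-5 + 0*(-2))) - (-19395 + 13882)/(11613 - 21163) = √(-57 + (-5 + 0)) - (-5513)/(-9550) = √(-57 - 5) - (-5513)*(-1)/9550 = √(-62) - 1*5513/9550 = I*√62 - 5513/9550 = -5513/9550 + I*√62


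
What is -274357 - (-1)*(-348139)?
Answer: -622496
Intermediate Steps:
-274357 - (-1)*(-348139) = -274357 - 1*348139 = -274357 - 348139 = -622496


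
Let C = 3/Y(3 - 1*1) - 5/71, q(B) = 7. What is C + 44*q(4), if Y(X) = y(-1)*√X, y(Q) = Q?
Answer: 21863/71 - 3*√2/2 ≈ 305.81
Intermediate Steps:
Y(X) = -√X
C = -5/71 - 3*√2/2 (C = 3/((-√(3 - 1*1))) - 5/71 = 3/((-√(3 - 1))) - 5*1/71 = 3/((-√2)) - 5/71 = 3*(-√2/2) - 5/71 = -3*√2/2 - 5/71 = -5/71 - 3*√2/2 ≈ -2.1917)
C + 44*q(4) = (-5/71 - 3*√2/2) + 44*7 = (-5/71 - 3*√2/2) + 308 = 21863/71 - 3*√2/2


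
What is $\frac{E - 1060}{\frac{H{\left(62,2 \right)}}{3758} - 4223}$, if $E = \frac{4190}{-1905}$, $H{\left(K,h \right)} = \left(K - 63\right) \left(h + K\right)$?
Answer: $\frac{760427542}{3023253669} \approx 0.25153$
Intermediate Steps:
$H{\left(K,h \right)} = \left(-63 + K\right) \left(K + h\right)$
$E = - \frac{838}{381}$ ($E = 4190 \left(- \frac{1}{1905}\right) = - \frac{838}{381} \approx -2.1995$)
$\frac{E - 1060}{\frac{H{\left(62,2 \right)}}{3758} - 4223} = \frac{- \frac{838}{381} - 1060}{\frac{62^{2} - 3906 - 126 + 62 \cdot 2}{3758} - 4223} = - \frac{404698}{381 \left(\left(3844 - 3906 - 126 + 124\right) \frac{1}{3758} - 4223\right)} = - \frac{404698}{381 \left(\left(-64\right) \frac{1}{3758} - 4223\right)} = - \frac{404698}{381 \left(- \frac{32}{1879} - 4223\right)} = - \frac{404698}{381 \left(- \frac{7935049}{1879}\right)} = \left(- \frac{404698}{381}\right) \left(- \frac{1879}{7935049}\right) = \frac{760427542}{3023253669}$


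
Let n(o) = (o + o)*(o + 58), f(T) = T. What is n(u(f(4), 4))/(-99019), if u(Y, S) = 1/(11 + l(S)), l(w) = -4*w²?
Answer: 6146/278144371 ≈ 2.2096e-5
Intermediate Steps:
u(Y, S) = 1/(11 - 4*S²)
n(o) = 2*o*(58 + o) (n(o) = (2*o)*(58 + o) = 2*o*(58 + o))
n(u(f(4), 4))/(-99019) = (2*(-1/(-11 + 4*4²))*(58 - 1/(-11 + 4*4²)))/(-99019) = (2*(-1/(-11 + 4*16))*(58 - 1/(-11 + 4*16)))*(-1/99019) = (2*(-1/(-11 + 64))*(58 - 1/(-11 + 64)))*(-1/99019) = (2*(-1/53)*(58 - 1/53))*(-1/99019) = (2*(-1/53)*(3073/53))*(-1/99019) = -6146/2809*(-1/99019) = 6146/278144371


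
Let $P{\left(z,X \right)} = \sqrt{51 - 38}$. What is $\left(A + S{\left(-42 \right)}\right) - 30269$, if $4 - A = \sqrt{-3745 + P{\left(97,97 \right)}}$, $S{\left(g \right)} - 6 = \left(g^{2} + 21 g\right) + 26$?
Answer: $-29351 - i \sqrt{3745 - \sqrt{13}} \approx -29351.0 - 61.167 i$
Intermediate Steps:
$P{\left(z,X \right)} = \sqrt{13}$
$S{\left(g \right)} = 32 + g^{2} + 21 g$ ($S{\left(g \right)} = 6 + \left(\left(g^{2} + 21 g\right) + 26\right) = 6 + \left(26 + g^{2} + 21 g\right) = 32 + g^{2} + 21 g$)
$A = 4 - \sqrt{-3745 + \sqrt{13}} \approx 4.0 - 61.167 i$
$\left(A + S{\left(-42 \right)}\right) - 30269 = \left(\left(4 - \sqrt{-3745 + \sqrt{13}}\right) + \left(32 + \left(-42\right)^{2} + 21 \left(-42\right)\right)\right) - 30269 = \left(\left(4 - \sqrt{-3745 + \sqrt{13}}\right) + \left(32 + 1764 - 882\right)\right) - 30269 = \left(\left(4 - \sqrt{-3745 + \sqrt{13}}\right) + 914\right) - 30269 = \left(918 - \sqrt{-3745 + \sqrt{13}}\right) - 30269 = -29351 - \sqrt{-3745 + \sqrt{13}}$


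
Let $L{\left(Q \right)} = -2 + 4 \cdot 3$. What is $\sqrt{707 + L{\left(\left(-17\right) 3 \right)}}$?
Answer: $\sqrt{717} \approx 26.777$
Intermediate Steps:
$L{\left(Q \right)} = 10$ ($L{\left(Q \right)} = -2 + 12 = 10$)
$\sqrt{707 + L{\left(\left(-17\right) 3 \right)}} = \sqrt{707 + 10} = \sqrt{717}$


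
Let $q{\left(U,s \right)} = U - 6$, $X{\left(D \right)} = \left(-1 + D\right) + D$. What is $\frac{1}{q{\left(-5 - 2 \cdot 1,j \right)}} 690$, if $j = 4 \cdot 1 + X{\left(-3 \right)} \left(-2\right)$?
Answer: $- \frac{690}{13} \approx -53.077$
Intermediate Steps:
$X{\left(D \right)} = -1 + 2 D$
$j = 18$ ($j = 4 \cdot 1 + \left(-1 + 2 \left(-3\right)\right) \left(-2\right) = 4 + \left(-1 - 6\right) \left(-2\right) = 4 - -14 = 4 + 14 = 18$)
$q{\left(U,s \right)} = -6 + U$ ($q{\left(U,s \right)} = U - 6 = -6 + U$)
$\frac{1}{q{\left(-5 - 2 \cdot 1,j \right)}} 690 = \frac{1}{-6 - \left(5 + 2 \cdot 1\right)} 690 = \frac{1}{-6 - 7} \cdot 690 = \frac{1}{-13} \cdot 690 = \left(- \frac{1}{13}\right) 690 = - \frac{690}{13}$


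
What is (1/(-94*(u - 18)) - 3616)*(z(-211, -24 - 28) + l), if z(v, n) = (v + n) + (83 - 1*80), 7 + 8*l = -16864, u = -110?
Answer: 824514631161/96256 ≈ 8.5659e+6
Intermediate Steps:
l = -16871/8 (l = -7/8 + (⅛)*(-16864) = -7/8 - 2108 = -16871/8 ≈ -2108.9)
z(v, n) = 3 + n + v (z(v, n) = (n + v) + (83 - 80) = (n + v) + 3 = 3 + n + v)
(1/(-94*(u - 18)) - 3616)*(z(-211, -24 - 28) + l) = (1/(-94*(-110 - 18)) - 3616)*((3 + (-24 - 28) - 211) - 16871/8) = (1/(-94*(-128)) - 3616)*((3 - 52 - 211) - 16871/8) = (1/12032 - 3616)*(-260 - 16871/8) = (1/12032 - 3616)*(-18951/8) = -43507711/12032*(-18951/8) = 824514631161/96256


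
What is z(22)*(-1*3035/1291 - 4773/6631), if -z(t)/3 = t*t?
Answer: 38168764656/8560621 ≈ 4458.6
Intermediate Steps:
z(t) = -3*t² (z(t) = -3*t*t = -3*t²)
z(22)*(-1*3035/1291 - 4773/6631) = (-3*22²)*(-1*3035/1291 - 4773/6631) = (-3*484)*(-3035*1/1291 - 4773*1/6631) = -1452*(-3035/1291 - 4773/6631) = -1452*(-26287028/8560621) = 38168764656/8560621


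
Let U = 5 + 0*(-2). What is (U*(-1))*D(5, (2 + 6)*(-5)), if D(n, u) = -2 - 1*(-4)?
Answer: -10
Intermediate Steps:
D(n, u) = 2 (D(n, u) = -2 + 4 = 2)
U = 5 (U = 5 + 0 = 5)
(U*(-1))*D(5, (2 + 6)*(-5)) = (5*(-1))*2 = -5*2 = -10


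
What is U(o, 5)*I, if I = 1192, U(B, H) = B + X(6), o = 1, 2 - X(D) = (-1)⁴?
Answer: 2384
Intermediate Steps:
X(D) = 1 (X(D) = 2 - 1*(-1)⁴ = 2 - 1*1 = 2 - 1 = 1)
U(B, H) = 1 + B (U(B, H) = B + 1 = 1 + B)
U(o, 5)*I = (1 + 1)*1192 = 2*1192 = 2384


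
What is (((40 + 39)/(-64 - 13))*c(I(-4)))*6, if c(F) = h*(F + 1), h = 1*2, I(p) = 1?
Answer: -1896/77 ≈ -24.623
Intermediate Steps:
h = 2
c(F) = 2 + 2*F (c(F) = 2*(F + 1) = 2*(1 + F) = 2 + 2*F)
(((40 + 39)/(-64 - 13))*c(I(-4)))*6 = (((40 + 39)/(-64 - 13))*(2 + 2*1))*6 = ((79/(-77))*(2 + 2))*6 = ((79*(-1/77))*4)*6 = -79/77*4*6 = -316/77*6 = -1896/77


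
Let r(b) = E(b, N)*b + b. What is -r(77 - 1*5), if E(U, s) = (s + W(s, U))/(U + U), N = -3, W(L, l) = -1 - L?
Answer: -143/2 ≈ -71.500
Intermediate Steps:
E(U, s) = -1/(2*U) (E(U, s) = (s + (-1 - s))/(U + U) = -1/(2*U))
r(b) = -½ + b (r(b) = (-1/(2*b))*b + b = -½ + b)
-r(77 - 1*5) = -(-½ + (77 - 1*5)) = -(-½ + (77 - 5)) = -(-½ + 72) = -1*143/2 = -143/2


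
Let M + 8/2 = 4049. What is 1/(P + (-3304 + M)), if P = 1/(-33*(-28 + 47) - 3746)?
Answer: 4373/3240392 ≈ 0.0013495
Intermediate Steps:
M = 4045 (M = -4 + 4049 = 4045)
P = -1/4373 (P = 1/(-33*19 - 3746) = 1/(-627 - 3746) = 1/(-4373) = -1/4373 ≈ -0.00022868)
1/(P + (-3304 + M)) = 1/(-1/4373 + (-3304 + 4045)) = 1/(-1/4373 + 741) = 1/(3240392/4373) = 4373/3240392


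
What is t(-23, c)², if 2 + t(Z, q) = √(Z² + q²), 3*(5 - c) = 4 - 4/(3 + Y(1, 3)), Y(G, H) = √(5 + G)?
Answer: (18 - √((37 + 11*√6)² + 4761*(3 + √6)²) + 6*√6)²/(9*(3 + √6)²) ≈ 454.98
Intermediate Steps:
c = 11/3 + 4/(3*(3 + √6)) (c = 5 - (4 - 4/(3 + √(5 + 1)))/3 = 5 - (4 - 4/(3 + √6))/3 = 5 + (-4/3 + 4/(3*(3 + √6))) = 11/3 + 4/(3*(3 + √6)) ≈ 3.9113)
t(Z, q) = -2 + √(Z² + q²)
t(-23, c)² = (-2 + √((-23)² + (5 - 4*√6/9)²))² = (-2 + √(529 + (5 - 4*√6/9)²))²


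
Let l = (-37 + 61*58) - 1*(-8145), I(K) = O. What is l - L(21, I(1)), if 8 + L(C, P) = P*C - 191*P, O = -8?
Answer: 10294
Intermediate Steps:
I(K) = -8
L(C, P) = -8 - 191*P + C*P (L(C, P) = -8 + (P*C - 191*P) = -8 + (C*P - 191*P) = -8 + (-191*P + C*P) = -8 - 191*P + C*P)
l = 11646 (l = (-37 + 3538) + 8145 = 3501 + 8145 = 11646)
l - L(21, I(1)) = 11646 - (-8 - 191*(-8) + 21*(-8)) = 11646 - (-8 + 1528 - 168) = 11646 - 1*1352 = 11646 - 1352 = 10294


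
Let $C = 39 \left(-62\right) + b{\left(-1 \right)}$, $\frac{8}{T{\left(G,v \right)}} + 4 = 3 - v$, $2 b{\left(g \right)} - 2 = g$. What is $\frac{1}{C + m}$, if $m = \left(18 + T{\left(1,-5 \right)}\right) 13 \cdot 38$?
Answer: $\frac{2}{14925} \approx 0.000134$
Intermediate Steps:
$b{\left(g \right)} = 1 + \frac{g}{2}$
$T{\left(G,v \right)} = \frac{8}{-1 - v}$ ($T{\left(G,v \right)} = \frac{8}{-4 - \left(-3 + v\right)} = \frac{8}{-1 - v}$)
$m = 9880$ ($m = \left(18 - \frac{8}{1 - 5}\right) 13 \cdot 38 = \left(18 - \frac{8}{-4}\right) 13 \cdot 38 = \left(18 - -2\right) 13 \cdot 38 = \left(18 + 2\right) 13 \cdot 38 = 20 \cdot 13 \cdot 38 = 260 \cdot 38 = 9880$)
$C = - \frac{4835}{2}$ ($C = 39 \left(-62\right) + \left(1 + \frac{1}{2} \left(-1\right)\right) = -2418 + \left(1 - \frac{1}{2}\right) = -2418 + \frac{1}{2} = - \frac{4835}{2} \approx -2417.5$)
$\frac{1}{C + m} = \frac{1}{- \frac{4835}{2} + 9880} = \frac{1}{\frac{14925}{2}} = \frac{2}{14925}$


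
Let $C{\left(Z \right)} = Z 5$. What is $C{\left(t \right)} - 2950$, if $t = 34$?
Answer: $-2780$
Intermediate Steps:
$C{\left(Z \right)} = 5 Z$
$C{\left(t \right)} - 2950 = 5 \cdot 34 - 2950 = 170 - 2950 = -2780$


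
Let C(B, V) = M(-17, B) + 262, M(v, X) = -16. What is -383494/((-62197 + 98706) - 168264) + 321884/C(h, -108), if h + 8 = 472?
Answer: 21252082972/16205865 ≈ 1311.4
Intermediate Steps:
h = 464 (h = -8 + 472 = 464)
C(B, V) = 246 (C(B, V) = -16 + 262 = 246)
-383494/((-62197 + 98706) - 168264) + 321884/C(h, -108) = -383494/((-62197 + 98706) - 168264) + 321884/246 = -383494/(36509 - 168264) + 321884*(1/246) = -383494/(-131755) + 160942/123 = -383494*(-1/131755) + 160942/123 = 383494/131755 + 160942/123 = 21252082972/16205865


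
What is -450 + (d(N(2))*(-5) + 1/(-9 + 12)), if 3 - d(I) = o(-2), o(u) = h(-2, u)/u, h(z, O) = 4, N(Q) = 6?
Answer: -1424/3 ≈ -474.67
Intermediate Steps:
o(u) = 4/u
d(I) = 5 (d(I) = 3 - 4/(-2) = 3 - 4*(-1)/2 = 3 - 1*(-2) = 3 + 2 = 5)
-450 + (d(N(2))*(-5) + 1/(-9 + 12)) = -450 + (5*(-5) + 1/(-9 + 12)) = -450 + (-25 + 1/3) = -450 + (-25 + ⅓) = -450 - 74/3 = -1424/3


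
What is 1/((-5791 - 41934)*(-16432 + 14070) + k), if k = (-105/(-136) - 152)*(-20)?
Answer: 34/3832802135 ≈ 8.8708e-9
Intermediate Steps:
k = 102835/34 (k = (-105*(-1/136) - 152)*(-20) = (105/136 - 152)*(-20) = -20567/136*(-20) = 102835/34 ≈ 3024.6)
1/((-5791 - 41934)*(-16432 + 14070) + k) = 1/((-5791 - 41934)*(-16432 + 14070) + 102835/34) = 1/(-47725*(-2362) + 102835/34) = 1/(112726450 + 102835/34) = 1/(3832802135/34) = 34/3832802135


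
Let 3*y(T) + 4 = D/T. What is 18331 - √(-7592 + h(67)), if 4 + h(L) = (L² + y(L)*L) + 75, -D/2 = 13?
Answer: 18331 - I*√3130 ≈ 18331.0 - 55.946*I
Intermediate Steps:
D = -26 (D = -2*13 = -26)
y(T) = -4/3 - 26/(3*T) (y(T) = -4/3 + (-26/T)/3 = -4/3 - 26/(3*T))
h(L) = 187/3 + L² - 4*L/3 (h(L) = -4 + ((L² + (2*(-13 - 2*L)/(3*L))*L) + 75) = -4 + ((L² + (-26/3 - 4*L/3)) + 75) = -4 + ((-26/3 + L² - 4*L/3) + 75) = -4 + (199/3 + L² - 4*L/3) = 187/3 + L² - 4*L/3)
18331 - √(-7592 + h(67)) = 18331 - √(-7592 + (187/3 + 67² - 4/3*67)) = 18331 - √(-7592 + (187/3 + 4489 - 268/3)) = 18331 - √(-7592 + 4462) = 18331 - √(-3130) = 18331 - I*√3130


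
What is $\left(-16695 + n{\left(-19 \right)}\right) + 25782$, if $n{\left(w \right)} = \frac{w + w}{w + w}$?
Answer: $9088$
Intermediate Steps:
$n{\left(w \right)} = 1$ ($n{\left(w \right)} = \frac{2 w}{2 w} = 2 w \frac{1}{2 w} = 1$)
$\left(-16695 + n{\left(-19 \right)}\right) + 25782 = \left(-16695 + 1\right) + 25782 = -16694 + 25782 = 9088$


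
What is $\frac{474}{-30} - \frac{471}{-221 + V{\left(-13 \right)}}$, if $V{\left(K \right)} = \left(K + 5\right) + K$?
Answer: $- \frac{16763}{1210} \approx -13.854$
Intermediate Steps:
$V{\left(K \right)} = 5 + 2 K$ ($V{\left(K \right)} = \left(5 + K\right) + K = 5 + 2 K$)
$\frac{474}{-30} - \frac{471}{-221 + V{\left(-13 \right)}} = \frac{474}{-30} - \frac{471}{-221 + \left(5 + 2 \left(-13\right)\right)} = 474 \left(- \frac{1}{30}\right) - \frac{471}{-221 + \left(5 - 26\right)} = - \frac{79}{5} - \frac{471}{-221 - 21} = - \frac{79}{5} - \frac{471}{-242} = - \frac{79}{5} - - \frac{471}{242} = - \frac{79}{5} + \frac{471}{242} = - \frac{16763}{1210}$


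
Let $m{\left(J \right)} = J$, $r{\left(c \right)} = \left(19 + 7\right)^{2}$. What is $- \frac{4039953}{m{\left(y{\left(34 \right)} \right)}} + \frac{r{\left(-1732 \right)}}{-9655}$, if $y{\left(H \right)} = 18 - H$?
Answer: $\frac{39005735399}{154480} \approx 2.525 \cdot 10^{5}$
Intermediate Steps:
$r{\left(c \right)} = 676$ ($r{\left(c \right)} = 26^{2} = 676$)
$- \frac{4039953}{m{\left(y{\left(34 \right)} \right)}} + \frac{r{\left(-1732 \right)}}{-9655} = - \frac{4039953}{18 - 34} + \frac{676}{-9655} = - \frac{4039953}{18 - 34} + 676 \left(- \frac{1}{9655}\right) = - \frac{4039953}{-16} - \frac{676}{9655} = \left(-4039953\right) \left(- \frac{1}{16}\right) - \frac{676}{9655} = \frac{4039953}{16} - \frac{676}{9655} = \frac{39005735399}{154480}$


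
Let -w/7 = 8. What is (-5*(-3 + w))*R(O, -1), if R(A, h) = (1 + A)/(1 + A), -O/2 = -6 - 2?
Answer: 295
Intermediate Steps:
O = 16 (O = -2*(-6 - 2) = -2*(-8) = 16)
R(A, h) = 1
w = -56 (w = -7*8 = -56)
(-5*(-3 + w))*R(O, -1) = -5*(-3 - 56)*1 = -5*(-59)*1 = 295*1 = 295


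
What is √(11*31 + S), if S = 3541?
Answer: √3882 ≈ 62.306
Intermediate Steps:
√(11*31 + S) = √(11*31 + 3541) = √(341 + 3541) = √3882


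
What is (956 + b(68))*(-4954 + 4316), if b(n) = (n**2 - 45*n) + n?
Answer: -1651144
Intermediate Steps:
b(n) = n**2 - 44*n
(956 + b(68))*(-4954 + 4316) = (956 + 68*(-44 + 68))*(-4954 + 4316) = (956 + 68*24)*(-638) = (956 + 1632)*(-638) = 2588*(-638) = -1651144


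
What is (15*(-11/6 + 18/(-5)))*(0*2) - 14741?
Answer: -14741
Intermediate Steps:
(15*(-11/6 + 18/(-5)))*(0*2) - 14741 = (15*(-11*1/6 + 18*(-1/5)))*0 - 14741 = (15*(-11/6 - 18/5))*0 - 14741 = (15*(-163/30))*0 - 14741 = -163/2*0 - 14741 = 0 - 14741 = -14741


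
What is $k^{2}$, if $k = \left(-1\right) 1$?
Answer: $1$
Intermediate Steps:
$k = -1$
$k^{2} = \left(-1\right)^{2} = 1$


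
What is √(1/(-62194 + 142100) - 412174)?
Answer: I*√2631718144929558/79906 ≈ 642.01*I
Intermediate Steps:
√(1/(-62194 + 142100) - 412174) = √(1/79906 - 412174) = √(-32935175643/79906) = I*√2631718144929558/79906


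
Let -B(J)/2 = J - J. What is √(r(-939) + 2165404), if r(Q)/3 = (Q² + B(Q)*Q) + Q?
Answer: 5*√192310 ≈ 2192.7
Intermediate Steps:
B(J) = 0 (B(J) = -2*(J - J) = -2*0 = 0)
r(Q) = 3*Q + 3*Q² (r(Q) = 3*((Q² + 0*Q) + Q) = 3*((Q² + 0) + Q) = 3*(Q² + Q) = 3*(Q + Q²) = 3*Q + 3*Q²)
√(r(-939) + 2165404) = √(3*(-939)*(1 - 939) + 2165404) = √(3*(-939)*(-938) + 2165404) = √(2642346 + 2165404) = √4807750 = 5*√192310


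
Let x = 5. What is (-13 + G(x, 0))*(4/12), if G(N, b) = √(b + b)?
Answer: -13/3 ≈ -4.3333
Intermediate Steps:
G(N, b) = √2*√b (G(N, b) = √(2*b) = √2*√b)
(-13 + G(x, 0))*(4/12) = (-13 + √2*√0)*(4/12) = (-13 + √2*0)*(4*(1/12)) = (-13 + 0)*(⅓) = -13*⅓ = -13/3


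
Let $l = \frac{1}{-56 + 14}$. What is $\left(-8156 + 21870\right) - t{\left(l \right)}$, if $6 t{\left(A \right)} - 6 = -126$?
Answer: $13734$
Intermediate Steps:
$l = - \frac{1}{42}$ ($l = \frac{1}{-42} = - \frac{1}{42} \approx -0.02381$)
$t{\left(A \right)} = -20$ ($t{\left(A \right)} = 1 + \frac{1}{6} \left(-126\right) = 1 - 21 = -20$)
$\left(-8156 + 21870\right) - t{\left(l \right)} = \left(-8156 + 21870\right) - -20 = 13714 + 20 = 13734$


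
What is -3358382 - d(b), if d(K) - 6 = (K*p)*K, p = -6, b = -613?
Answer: -1103774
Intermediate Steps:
d(K) = 6 - 6*K² (d(K) = 6 + (K*(-6))*K = 6 + (-6*K)*K = 6 - 6*K²)
-3358382 - d(b) = -3358382 - (6 - 6*(-613)²) = -3358382 - (6 - 6*375769) = -3358382 - (6 - 2254614) = -3358382 - 1*(-2254608) = -3358382 + 2254608 = -1103774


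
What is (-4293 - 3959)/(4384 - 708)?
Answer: -2063/919 ≈ -2.2448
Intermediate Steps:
(-4293 - 3959)/(4384 - 708) = -8252/3676 = -8252*1/3676 = -2063/919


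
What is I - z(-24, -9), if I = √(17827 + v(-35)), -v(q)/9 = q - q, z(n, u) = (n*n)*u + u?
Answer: 5193 + √17827 ≈ 5326.5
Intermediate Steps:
z(n, u) = u + u*n² (z(n, u) = n²*u + u = u*n² + u = u + u*n²)
v(q) = 0 (v(q) = -9*(q - q) = -9*0 = 0)
I = √17827 (I = √(17827 + 0) = √17827 ≈ 133.52)
I - z(-24, -9) = √17827 - (-9)*(1 + (-24)²) = √17827 - (-9)*(1 + 576) = √17827 - (-9)*577 = √17827 - 1*(-5193) = √17827 + 5193 = 5193 + √17827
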